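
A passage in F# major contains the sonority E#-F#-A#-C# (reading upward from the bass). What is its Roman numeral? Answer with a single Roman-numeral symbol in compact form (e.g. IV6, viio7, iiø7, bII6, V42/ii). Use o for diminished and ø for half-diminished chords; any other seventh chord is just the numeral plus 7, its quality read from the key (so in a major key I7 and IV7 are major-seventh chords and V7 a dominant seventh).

I42

Stacked in thirds the chord is F#-A#-C#-E#: a major seventh chord on F#.
F# is scale degree 1 in F# major, and a major seventh chord on that degree is written I7.
With E# in the bass the chord is in third inversion, so the figured bass is 42.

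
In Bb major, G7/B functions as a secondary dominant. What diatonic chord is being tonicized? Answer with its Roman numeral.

ii

The chord is a dominant seventh chord on G.
A dominant resolves down a perfect fifth: G → C. In Bb major, C is scale degree 2, i.e. ii.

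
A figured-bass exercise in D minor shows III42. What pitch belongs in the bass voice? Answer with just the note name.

III in D minor has root F; the chord is F-A-C-E.
The figure 42 means third inversion — the seventh is in the bass.

E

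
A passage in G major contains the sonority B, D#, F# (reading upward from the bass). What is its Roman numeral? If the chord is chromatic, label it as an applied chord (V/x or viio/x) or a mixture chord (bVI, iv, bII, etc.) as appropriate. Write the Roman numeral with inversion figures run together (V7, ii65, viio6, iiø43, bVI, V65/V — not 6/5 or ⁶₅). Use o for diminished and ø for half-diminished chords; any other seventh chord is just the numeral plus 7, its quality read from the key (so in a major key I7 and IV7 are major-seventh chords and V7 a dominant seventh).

The pitches B-D#-F# form a major triad rooted on B.
B is not a diatonic chord root with this quality in G major, but it lies a perfect fifth above E (vi), so the chord functions as an applied dominant of vi.

V/vi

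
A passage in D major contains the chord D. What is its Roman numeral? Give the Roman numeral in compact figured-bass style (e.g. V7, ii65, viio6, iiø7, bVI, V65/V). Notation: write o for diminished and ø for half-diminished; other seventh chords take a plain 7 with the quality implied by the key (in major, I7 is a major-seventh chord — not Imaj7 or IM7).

I

The pitches D-F#-A form a major triad rooted on D.
In D major, D is the tonic; the diatonic major triad there is I.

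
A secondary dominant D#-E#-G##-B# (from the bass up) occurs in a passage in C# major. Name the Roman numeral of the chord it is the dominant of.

The chord is a dominant seventh chord on E#.
A dominant resolves down a perfect fifth: E# → A#. In C# major, A# is scale degree 6, i.e. vi.

vi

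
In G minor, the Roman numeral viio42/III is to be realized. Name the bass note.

Gb

The applied chord viio42/III is rooted on A: A-C-Eb-Gb.
The figure 42 means third inversion — the seventh is in the bass.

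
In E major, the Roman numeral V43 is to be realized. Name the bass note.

V in E major has root B; the chord is B-D#-F#-A.
The figure 43 means second inversion — the fifth is in the bass.

F#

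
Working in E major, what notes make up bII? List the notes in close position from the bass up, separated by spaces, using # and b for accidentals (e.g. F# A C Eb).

F A C

Scale degree 2 in E major is F#; lowering it a half step gives F. bII is the Neapolitan chord — a major triad on the lowered second degree.
So the chord is F-A-C, a major triad.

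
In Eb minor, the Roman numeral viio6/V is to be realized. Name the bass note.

The applied chord viio6/V is rooted on A: A-C-Eb.
The figure 6 means first inversion — the third is in the bass.

C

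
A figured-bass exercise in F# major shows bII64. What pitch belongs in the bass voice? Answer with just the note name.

bII in F# major has root G; the chord is G-B-D.
The figure 64 means second inversion — the fifth is in the bass.

D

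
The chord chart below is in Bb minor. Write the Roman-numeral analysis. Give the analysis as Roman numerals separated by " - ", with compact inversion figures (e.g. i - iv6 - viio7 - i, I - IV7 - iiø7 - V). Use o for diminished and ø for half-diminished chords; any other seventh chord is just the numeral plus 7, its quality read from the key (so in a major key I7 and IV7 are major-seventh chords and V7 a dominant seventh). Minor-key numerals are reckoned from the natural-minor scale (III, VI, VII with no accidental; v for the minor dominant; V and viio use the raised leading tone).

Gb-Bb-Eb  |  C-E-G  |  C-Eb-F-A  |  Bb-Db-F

iv6 - V/V - V43 - i

Gb-Bb-Eb has root Eb, degree 4 in Bb minor, so iv6.
C-E-G: a major triad on C, the applied dominant of V → V/V.
C-Eb-F-A: dominant seventh chord on F = scale degree 5 → V43.
Bb-Db-F has root Bb, degree 1 in Bb minor, so i.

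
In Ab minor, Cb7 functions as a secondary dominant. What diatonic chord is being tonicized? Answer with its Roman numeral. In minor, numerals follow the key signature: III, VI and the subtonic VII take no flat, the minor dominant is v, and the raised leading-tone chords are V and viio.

The chord is a dominant seventh chord on Cb.
A dominant resolves down a perfect fifth: Cb → Fb. In Ab minor, Fb is scale degree 6, i.e. VI.

VI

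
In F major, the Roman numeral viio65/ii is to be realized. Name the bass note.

A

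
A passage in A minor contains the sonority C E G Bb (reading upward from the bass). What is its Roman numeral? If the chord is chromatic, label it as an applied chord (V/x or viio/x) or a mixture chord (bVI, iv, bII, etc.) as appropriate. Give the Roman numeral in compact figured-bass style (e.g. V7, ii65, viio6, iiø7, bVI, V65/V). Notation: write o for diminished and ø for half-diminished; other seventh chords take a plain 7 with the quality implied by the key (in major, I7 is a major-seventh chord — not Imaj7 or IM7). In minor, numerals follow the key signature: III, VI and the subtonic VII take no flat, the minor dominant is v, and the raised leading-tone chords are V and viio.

The pitches C-E-G-Bb form a dominant seventh chord rooted on C.
C is not a diatonic chord root with this quality in A minor, but it lies a perfect fifth above F (VI), so the chord functions as an applied dominant of VI.

V7/VI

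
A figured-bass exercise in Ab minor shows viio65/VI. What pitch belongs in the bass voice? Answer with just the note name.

Gb

The applied chord viio65/VI is rooted on Eb: Eb-Gb-Bbb-Dbb.
The figure 65 means first inversion — the third is in the bass.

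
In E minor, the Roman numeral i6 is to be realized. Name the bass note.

i in E minor has root E; the chord is E-G-B.
The figure 6 means first inversion — the third is in the bass.

G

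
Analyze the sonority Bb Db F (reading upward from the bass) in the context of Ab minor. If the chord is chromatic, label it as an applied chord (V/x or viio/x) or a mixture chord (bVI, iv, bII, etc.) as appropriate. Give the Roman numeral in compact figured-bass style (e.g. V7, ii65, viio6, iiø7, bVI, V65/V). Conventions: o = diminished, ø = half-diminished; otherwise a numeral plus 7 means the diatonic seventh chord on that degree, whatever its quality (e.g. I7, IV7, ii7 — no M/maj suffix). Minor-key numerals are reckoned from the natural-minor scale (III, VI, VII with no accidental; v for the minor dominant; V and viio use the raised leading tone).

ii

The pitches Bb-Db-F form a minor triad rooted on Bb.
Bb is the second degree of Ab minor. This is the minor supertonic, borrowed from the parallel major (the Dorian ii).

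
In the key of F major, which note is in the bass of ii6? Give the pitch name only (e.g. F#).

ii in F major has root G; the chord is G-Bb-D.
The figure 6 means first inversion — the third is in the bass.

Bb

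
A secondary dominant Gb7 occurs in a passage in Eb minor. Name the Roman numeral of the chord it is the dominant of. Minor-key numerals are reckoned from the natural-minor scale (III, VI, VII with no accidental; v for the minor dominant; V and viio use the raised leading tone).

VI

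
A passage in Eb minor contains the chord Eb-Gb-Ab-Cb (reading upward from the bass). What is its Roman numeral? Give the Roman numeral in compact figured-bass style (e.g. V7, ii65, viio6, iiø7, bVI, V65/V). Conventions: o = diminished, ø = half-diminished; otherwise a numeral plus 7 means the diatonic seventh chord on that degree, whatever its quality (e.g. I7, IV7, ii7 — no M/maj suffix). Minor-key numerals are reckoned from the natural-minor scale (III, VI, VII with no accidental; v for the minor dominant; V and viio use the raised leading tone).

iv43

Stacked in thirds the chord is Ab-Cb-Eb-Gb: a minor seventh chord on Ab.
Ab is scale degree 4 in Eb minor, and a minor seventh chord on that degree is written iv7.
With Eb in the bass the chord is in second inversion, so the figured bass is 43.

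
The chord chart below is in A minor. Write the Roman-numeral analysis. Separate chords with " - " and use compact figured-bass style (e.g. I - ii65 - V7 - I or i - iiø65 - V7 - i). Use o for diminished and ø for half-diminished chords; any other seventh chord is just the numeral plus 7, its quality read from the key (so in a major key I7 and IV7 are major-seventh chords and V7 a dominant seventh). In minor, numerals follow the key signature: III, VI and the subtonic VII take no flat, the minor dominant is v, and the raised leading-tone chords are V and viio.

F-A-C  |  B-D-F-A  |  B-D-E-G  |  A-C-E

F-A-C: root F is the submediant; major triad there is VI.
B-D-F-A: half-diminished seventh chord on B = scale degree 2 → iiø7.
B-D-E-G: minor seventh chord on E = scale degree 5 → v43.
A-C-E has root A, degree 1 in A minor, so i.

VI - iiø7 - v43 - i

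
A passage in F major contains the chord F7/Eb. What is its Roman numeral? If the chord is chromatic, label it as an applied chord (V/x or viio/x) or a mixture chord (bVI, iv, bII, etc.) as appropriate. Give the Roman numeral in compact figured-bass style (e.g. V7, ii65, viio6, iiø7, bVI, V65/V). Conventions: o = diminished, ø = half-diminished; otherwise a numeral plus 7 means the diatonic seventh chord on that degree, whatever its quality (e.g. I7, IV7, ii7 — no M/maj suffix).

V42/IV

Stacked in thirds the chord is F-A-C-Eb: a dominant seventh chord on F.
F is not a diatonic chord root with this quality in F major, but it lies a perfect fifth above Bb (IV), so the chord functions as an applied dominant of IV.
With Eb in the bass the chord is in third inversion, so the figured bass is 42.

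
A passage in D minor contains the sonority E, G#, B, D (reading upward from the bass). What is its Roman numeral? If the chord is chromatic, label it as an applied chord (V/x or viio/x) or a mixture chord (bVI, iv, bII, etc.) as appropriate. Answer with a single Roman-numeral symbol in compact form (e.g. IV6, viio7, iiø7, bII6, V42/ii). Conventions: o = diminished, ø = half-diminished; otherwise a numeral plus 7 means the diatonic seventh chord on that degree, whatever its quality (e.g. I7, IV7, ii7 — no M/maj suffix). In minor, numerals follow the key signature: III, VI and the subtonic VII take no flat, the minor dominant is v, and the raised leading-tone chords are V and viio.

V7/V

Stacked in thirds the chord is E-G#-B-D: a dominant seventh chord on E.
E is not a diatonic chord root with this quality in D minor, but it lies a perfect fifth above A (V), so the chord functions as an applied dominant of V.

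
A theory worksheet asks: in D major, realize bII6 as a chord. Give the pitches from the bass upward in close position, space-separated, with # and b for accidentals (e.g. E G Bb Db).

G Bb Eb

bII6 is the Neapolitan sixth — a major triad on the lowered second degree, here in its customary first inversion. In D major that root is Eb.
So the chord is Eb-G-Bb, a major triad.
The figured bass 6 indicates first inversion, placing the third (G) in the bass: G-Bb-Eb.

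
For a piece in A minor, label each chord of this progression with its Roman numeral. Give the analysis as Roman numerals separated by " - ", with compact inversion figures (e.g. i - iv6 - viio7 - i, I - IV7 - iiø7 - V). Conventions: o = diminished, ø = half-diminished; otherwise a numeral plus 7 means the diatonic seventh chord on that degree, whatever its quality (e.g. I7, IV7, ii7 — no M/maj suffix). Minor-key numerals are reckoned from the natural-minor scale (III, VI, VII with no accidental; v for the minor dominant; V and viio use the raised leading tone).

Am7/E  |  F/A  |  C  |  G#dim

i43 - VI6 - III - viio

Am7/E has root A, degree 1 in A minor, so i43.
F/A has root F, degree 6 in A minor, so VI6.
C: root C is the mediant; major triad there is III.
G#dim has root G#, degree 7 in A minor, so viio.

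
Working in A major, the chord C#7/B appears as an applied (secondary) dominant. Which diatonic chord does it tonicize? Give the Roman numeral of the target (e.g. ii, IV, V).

vi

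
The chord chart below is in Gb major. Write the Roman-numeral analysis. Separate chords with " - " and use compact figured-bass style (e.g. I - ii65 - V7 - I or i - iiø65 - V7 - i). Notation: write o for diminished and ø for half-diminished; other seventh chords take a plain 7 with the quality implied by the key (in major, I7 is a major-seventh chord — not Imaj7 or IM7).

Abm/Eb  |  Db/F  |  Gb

ii64 - V6 - I

Abm/Eb: minor triad on Ab = scale degree 2 → ii64.
Db/F: root Db is the dominant; major triad there is V6.
Gb: major triad on Gb = scale degree 1 → I.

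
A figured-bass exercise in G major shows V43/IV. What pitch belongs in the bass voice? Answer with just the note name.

D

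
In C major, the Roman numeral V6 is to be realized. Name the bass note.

V in C major has root G; the chord is G-B-D.
The figure 6 means first inversion — the third is in the bass.

B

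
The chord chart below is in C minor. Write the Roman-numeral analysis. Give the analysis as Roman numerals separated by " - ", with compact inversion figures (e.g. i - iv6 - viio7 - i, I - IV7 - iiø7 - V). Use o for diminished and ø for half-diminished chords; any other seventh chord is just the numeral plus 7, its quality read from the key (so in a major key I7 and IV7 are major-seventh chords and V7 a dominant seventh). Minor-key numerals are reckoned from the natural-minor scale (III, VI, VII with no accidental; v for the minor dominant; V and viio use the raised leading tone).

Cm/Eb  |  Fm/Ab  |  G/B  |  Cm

i6 - iv6 - V6 - i

Cm/Eb has root C, degree 1 in C minor, so i6.
Fm/Ab: minor triad on F = scale degree 4 → iv6.
G/B has root G, degree 5 in C minor, so V6.
Cm: minor triad on C = scale degree 1 → i.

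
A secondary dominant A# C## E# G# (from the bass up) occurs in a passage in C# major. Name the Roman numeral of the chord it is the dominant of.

The chord is a dominant seventh chord on A#.
A dominant resolves down a perfect fifth: A# → D#. In C# major, D# is scale degree 2, i.e. ii.

ii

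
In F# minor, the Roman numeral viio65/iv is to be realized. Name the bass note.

The applied chord viio65/iv is rooted on A#: A#-C#-E-G.
The figure 65 means first inversion — the third is in the bass.

C#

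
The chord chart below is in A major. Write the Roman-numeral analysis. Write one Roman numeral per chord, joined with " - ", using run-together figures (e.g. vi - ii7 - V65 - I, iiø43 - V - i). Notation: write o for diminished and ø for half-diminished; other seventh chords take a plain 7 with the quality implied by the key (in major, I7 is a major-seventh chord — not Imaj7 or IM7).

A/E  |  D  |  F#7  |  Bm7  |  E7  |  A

I64 - IV - V7/ii - ii7 - V7 - I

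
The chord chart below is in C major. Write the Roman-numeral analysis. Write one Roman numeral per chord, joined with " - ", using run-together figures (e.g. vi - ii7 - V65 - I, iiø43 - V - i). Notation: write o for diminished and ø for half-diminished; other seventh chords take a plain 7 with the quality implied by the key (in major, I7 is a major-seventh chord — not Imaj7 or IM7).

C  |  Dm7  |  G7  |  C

C: root C is the tonic; major triad there is I.
Dm7 has root D, degree 2 in C major, so ii7.
G7: root G is the dominant; dominant seventh chord there is V7.
C has root C, degree 1 in C major, so I.

I - ii7 - V7 - I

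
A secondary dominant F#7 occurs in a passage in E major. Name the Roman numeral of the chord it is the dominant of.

The chord is a dominant seventh chord on F#.
A dominant resolves down a perfect fifth: F# → B. In E major, B is scale degree 5, i.e. V.

V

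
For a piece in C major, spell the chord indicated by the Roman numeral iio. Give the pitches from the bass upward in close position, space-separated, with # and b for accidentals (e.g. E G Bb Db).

D F Ab

iio is the diminished supertonic triad, borrowed from the parallel minor. In C major that root is D.
So the chord is D-F-Ab.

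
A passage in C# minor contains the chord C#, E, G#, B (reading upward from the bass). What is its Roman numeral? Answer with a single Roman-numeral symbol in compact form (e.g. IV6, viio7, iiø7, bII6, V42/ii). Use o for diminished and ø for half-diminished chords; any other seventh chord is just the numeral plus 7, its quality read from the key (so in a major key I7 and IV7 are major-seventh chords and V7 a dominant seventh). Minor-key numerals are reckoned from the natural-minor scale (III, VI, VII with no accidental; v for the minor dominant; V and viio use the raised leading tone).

i7

Stacked in thirds the chord is C#-E-G#-B: a minor seventh chord on C#.
C# is scale degree 1 in C# minor, and a minor seventh chord on that degree is written i7.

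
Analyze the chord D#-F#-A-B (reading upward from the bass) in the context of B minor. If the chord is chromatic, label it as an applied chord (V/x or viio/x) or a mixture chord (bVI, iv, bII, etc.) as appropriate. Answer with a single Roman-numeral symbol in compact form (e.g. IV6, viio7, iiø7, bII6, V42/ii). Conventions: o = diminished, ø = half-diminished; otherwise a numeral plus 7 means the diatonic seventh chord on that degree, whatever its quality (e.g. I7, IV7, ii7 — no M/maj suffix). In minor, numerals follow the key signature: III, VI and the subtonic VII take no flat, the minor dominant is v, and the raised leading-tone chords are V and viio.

V65/iv

Stacked in thirds the chord is B-D#-F#-A: a dominant seventh chord on B.
B is not a diatonic chord root with this quality in B minor, but it lies a perfect fifth above E (iv), so the chord functions as an applied dominant of iv.
With D# in the bass the chord is in first inversion, so the figured bass is 65.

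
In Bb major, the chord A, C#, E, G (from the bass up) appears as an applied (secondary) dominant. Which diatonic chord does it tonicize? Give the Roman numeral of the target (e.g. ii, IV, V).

iii

The chord is a dominant seventh chord on A.
A dominant resolves down a perfect fifth: A → D. In Bb major, D is scale degree 3, i.e. iii.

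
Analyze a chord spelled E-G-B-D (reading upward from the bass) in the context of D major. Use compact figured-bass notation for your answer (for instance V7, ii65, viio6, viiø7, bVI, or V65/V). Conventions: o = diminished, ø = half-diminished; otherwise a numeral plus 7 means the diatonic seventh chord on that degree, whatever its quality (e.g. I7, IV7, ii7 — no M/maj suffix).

The pitches E-G-B-D form a minor seventh chord rooted on E.
In D major, E is the supertonic; the diatonic minor seventh chord there is ii7.

ii7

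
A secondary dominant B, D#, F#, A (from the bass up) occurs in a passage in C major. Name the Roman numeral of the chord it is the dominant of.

The chord is a dominant seventh chord on B.
A dominant resolves down a perfect fifth: B → E. In C major, E is scale degree 3, i.e. iii.

iii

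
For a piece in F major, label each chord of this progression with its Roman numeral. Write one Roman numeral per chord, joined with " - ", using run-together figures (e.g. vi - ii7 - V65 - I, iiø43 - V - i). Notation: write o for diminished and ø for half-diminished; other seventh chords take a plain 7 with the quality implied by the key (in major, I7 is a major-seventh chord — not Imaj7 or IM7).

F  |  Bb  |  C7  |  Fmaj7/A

F: root F is the tonic; major triad there is I.
Bb: major triad on Bb = scale degree 4 → IV.
C7 has root C, degree 5 in F major, so V7.
Fmaj7/A has root F, degree 1 in F major, so I65.

I - IV - V7 - I65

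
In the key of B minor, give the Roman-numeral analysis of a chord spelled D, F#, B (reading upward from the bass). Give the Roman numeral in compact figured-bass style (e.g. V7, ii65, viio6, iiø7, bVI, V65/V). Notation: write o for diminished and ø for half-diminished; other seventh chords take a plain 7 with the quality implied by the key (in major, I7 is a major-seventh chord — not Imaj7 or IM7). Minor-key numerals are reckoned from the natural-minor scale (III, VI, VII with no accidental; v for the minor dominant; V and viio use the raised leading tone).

The pitches B-D-F# form a minor triad rooted on B.
B is scale degree 1 in B minor, and a minor triad on that degree is written i.
With D in the bass the chord is in first inversion, so the figured bass is 6.

i6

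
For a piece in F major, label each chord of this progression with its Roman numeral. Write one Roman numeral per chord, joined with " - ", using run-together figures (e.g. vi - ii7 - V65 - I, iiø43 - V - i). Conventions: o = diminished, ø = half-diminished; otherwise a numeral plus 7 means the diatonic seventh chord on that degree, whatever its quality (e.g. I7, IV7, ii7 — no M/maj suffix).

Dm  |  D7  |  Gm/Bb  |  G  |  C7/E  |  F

vi - V7/ii - ii6 - V/V - V65 - I

Dm: minor triad on D = scale degree 6 → vi.
D7: chromatic; D is V of ii, so V7/ii.
Gm/Bb has root G, degree 2 in F major, so ii6.
G: a major triad on G, the applied dominant of V → V/V.
C7/E: root C is the dominant; dominant seventh chord there is V65.
F has root F, degree 1 in F major, so I.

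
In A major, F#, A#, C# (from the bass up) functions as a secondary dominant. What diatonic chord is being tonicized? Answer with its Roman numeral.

The chord is a major triad on F#.
A dominant resolves down a perfect fifth: F# → B. In A major, B is scale degree 2, i.e. ii.

ii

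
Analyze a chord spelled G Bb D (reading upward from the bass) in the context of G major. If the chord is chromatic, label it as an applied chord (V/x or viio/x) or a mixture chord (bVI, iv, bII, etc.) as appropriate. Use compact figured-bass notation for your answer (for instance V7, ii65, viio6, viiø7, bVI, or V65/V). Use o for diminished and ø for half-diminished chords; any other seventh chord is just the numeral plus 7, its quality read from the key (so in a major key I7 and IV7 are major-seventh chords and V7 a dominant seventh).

i

The pitches G-Bb-D form a minor triad rooted on G.
G is the first degree of G major. This is the minor tonic, borrowed from the parallel minor.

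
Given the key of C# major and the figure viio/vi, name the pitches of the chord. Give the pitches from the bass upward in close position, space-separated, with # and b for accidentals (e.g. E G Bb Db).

G## B# D#

viio/vi is a secondary leading-tone chord. The target vi is A# in C# major; the applied chord is rooted a semitone below, on G##.
Building a diminished triad on G## gives G##-B#-D#.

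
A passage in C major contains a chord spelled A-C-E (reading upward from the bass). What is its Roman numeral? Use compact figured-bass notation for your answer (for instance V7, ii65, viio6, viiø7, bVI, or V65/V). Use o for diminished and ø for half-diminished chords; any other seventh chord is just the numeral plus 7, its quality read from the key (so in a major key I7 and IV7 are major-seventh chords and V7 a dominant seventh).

vi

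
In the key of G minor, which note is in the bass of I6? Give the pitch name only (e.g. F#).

I in G minor has root G; the chord is G-B-D.
The figure 6 means first inversion — the third is in the bass.

B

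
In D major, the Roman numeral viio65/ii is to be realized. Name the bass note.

The applied chord viio65/ii is rooted on D#: D#-F#-A-C.
The figure 65 means first inversion — the third is in the bass.

F#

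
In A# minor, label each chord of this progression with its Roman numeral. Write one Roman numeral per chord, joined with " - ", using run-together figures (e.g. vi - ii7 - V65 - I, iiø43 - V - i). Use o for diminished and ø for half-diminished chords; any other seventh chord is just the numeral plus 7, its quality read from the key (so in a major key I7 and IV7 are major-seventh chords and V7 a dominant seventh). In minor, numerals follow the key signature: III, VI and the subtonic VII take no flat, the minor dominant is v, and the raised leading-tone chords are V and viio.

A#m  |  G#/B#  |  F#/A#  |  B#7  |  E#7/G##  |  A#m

i - VII6 - VI6 - V7/V - V65 - i

A#m has root A#, degree 1 in A# minor, so i.
G#/B# has root G#, degree 7 in A# minor, so VII6.
F#/A#: major triad on F# = scale degree 6 → VI6.
B#7: a dominant seventh chord on B#, the applied dominant of V → V7/V.
E#7/G##: dominant seventh chord on E# = scale degree 5 → V65.
A#m has root A#, degree 1 in A# minor, so i.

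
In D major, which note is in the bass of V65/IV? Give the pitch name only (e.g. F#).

F#

The applied chord V65/IV is rooted on D: D-F#-A-C.
The figure 65 means first inversion — the third is in the bass.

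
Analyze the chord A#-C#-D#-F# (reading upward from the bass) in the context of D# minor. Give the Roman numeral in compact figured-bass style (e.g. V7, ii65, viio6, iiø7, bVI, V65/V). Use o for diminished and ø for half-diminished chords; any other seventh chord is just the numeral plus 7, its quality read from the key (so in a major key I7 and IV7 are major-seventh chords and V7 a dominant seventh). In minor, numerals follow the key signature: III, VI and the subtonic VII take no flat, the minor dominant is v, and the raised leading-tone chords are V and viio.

Stacked in thirds the chord is D#-F#-A#-C#: a minor seventh chord on D#.
D# is scale degree 1 in D# minor, and a minor seventh chord on that degree is written i7.
With A# in the bass the chord is in second inversion, so the figured bass is 43.

i43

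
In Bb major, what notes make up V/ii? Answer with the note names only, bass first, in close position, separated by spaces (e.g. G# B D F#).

V/ii is a secondary dominant — the dominant triad of ii. ii in Bb major is C, so the applied chord's root is G, a perfect fifth above.
Building a major triad on G gives G-B-D.

G B D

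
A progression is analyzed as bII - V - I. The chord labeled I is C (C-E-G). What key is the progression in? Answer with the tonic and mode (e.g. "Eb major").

C major

The anchor chord is a major triad on C, labeled I.
If C is scale degree 1 and the mode makes that degree carry a major triad, the tonic is C and the mode is major.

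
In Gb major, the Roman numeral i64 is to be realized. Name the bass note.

Db

i in Gb major has root Gb; the chord is Gb-Bbb-Db.
The figure 64 means second inversion — the fifth is in the bass.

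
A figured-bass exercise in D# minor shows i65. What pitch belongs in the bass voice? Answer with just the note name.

i in D# minor has root D#; the chord is D#-F#-A#-C#.
The figure 65 means first inversion — the third is in the bass.

F#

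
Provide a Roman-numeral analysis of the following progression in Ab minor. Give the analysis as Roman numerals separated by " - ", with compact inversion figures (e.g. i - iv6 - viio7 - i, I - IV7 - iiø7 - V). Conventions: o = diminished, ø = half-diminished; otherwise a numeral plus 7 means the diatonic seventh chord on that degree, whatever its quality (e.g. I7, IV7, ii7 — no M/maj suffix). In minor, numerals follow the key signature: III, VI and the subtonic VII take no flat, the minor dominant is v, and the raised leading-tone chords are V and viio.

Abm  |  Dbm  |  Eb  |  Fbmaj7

Abm: root Ab is the tonic; minor triad there is i.
Dbm: root Db is the subdominant; minor triad there is iv.
Eb: major triad on Eb = scale degree 5 → V.
Fbmaj7: major seventh chord on Fb = scale degree 6 → VI7.

i - iv - V - VI7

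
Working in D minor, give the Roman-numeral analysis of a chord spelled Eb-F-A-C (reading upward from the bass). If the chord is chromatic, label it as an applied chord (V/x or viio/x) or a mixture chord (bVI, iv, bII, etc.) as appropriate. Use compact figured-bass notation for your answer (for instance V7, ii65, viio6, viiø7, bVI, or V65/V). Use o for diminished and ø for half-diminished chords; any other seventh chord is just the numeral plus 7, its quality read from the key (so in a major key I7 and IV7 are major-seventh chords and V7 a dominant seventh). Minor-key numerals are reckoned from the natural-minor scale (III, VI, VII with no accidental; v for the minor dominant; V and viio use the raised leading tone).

V42/VI

Stacked in thirds the chord is F-A-C-Eb: a dominant seventh chord on F.
F is not a diatonic chord root with this quality in D minor, but it lies a perfect fifth above Bb (VI), so the chord functions as an applied dominant of VI.
With Eb in the bass the chord is in third inversion, so the figured bass is 42.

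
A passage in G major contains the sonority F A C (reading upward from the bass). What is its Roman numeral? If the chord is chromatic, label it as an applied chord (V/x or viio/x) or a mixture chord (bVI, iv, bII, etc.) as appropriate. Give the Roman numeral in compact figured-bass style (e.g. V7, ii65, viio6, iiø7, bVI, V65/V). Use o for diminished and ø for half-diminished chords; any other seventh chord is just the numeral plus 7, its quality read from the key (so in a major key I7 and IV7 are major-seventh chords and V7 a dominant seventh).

bVII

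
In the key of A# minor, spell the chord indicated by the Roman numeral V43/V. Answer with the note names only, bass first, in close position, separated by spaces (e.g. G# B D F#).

The slash means an applied dominant: we want the dominant of V. In A# minor, V is E# major, and its dominant is built on B#.
Building a dominant seventh chord on B# gives B#-D##-F##-A#.
The figured bass 43 indicates second inversion, placing the fifth (F##) in the bass: F##-A#-B#-D##.

F## A# B# D##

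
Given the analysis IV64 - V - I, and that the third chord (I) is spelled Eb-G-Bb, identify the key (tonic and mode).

Eb major

The anchor chord is a major triad on Eb, labeled I.
If Eb is scale degree 1 and the mode makes that degree carry a major triad, the tonic is Eb and the mode is major.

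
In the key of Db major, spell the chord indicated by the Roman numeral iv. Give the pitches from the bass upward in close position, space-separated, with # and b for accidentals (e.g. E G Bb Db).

Scale degree 4 in Db major is Gb; here the chord built on it is altered to a minor triad. iv is the minor subdominant, borrowed from the parallel minor.
So the chord is Gb-Bbb-Db, a minor triad.

Gb Bbb Db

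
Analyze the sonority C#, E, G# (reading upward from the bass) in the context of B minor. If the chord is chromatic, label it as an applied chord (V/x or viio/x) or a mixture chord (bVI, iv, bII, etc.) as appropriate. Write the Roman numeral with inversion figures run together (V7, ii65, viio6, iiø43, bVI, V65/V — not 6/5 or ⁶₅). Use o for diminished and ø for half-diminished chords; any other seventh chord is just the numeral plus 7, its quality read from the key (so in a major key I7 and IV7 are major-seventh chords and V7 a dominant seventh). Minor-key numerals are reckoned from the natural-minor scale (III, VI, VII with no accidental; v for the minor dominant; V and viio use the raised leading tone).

ii

The pitches C#-E-G# form a minor triad rooted on C#.
C# is the second degree of B minor. This is the minor supertonic, borrowed from the parallel major (the Dorian ii).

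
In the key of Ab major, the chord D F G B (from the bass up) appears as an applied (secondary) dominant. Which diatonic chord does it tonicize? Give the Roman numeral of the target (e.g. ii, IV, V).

iii

The chord is a dominant seventh chord on G.
A dominant resolves down a perfect fifth: G → C. In Ab major, C is scale degree 3, i.e. iii.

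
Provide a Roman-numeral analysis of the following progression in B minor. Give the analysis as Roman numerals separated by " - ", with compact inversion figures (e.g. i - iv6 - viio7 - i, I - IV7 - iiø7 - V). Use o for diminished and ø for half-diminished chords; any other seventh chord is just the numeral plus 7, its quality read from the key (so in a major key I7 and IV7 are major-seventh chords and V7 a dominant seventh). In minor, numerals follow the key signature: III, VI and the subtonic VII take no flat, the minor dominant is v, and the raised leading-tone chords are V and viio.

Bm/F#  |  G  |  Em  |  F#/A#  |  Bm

Bm/F#: root B is the tonic; minor triad there is i64.
G: root G is the submediant; major triad there is VI.
Em has root E, degree 4 in B minor, so iv.
F#/A# has root F#, degree 5 in B minor, so V6.
Bm: root B is the tonic; minor triad there is i.

i64 - VI - iv - V6 - i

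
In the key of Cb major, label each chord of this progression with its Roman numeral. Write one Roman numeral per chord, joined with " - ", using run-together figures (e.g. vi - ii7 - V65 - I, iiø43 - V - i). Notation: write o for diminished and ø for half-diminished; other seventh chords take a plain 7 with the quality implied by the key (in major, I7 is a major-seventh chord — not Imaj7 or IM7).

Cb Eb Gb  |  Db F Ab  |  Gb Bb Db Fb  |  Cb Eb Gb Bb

I - V/V - V7 - I7

Cb-Eb-Gb: root Cb is the tonic; major triad there is I.
Db-F-Ab: chromatic; Db is V of V, so V/V.
Gb-Bb-Db-Fb has root Gb, degree 5 in Cb major, so V7.
Cb-Eb-Gb-Bb: root Cb is the tonic; major seventh chord there is I7.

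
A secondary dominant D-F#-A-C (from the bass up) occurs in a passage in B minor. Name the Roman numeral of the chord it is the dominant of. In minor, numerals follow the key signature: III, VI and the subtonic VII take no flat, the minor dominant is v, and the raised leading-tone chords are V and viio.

The chord is a dominant seventh chord on D.
A dominant resolves down a perfect fifth: D → G. In B minor, G is scale degree 6, i.e. VI.

VI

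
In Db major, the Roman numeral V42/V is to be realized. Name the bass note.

Db

The applied chord V42/V is rooted on Eb: Eb-G-Bb-Db.
The figure 42 means third inversion — the seventh is in the bass.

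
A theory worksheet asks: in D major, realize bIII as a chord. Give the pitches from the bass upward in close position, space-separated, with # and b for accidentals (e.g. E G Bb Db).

Scale degree 3 in D major is F#; lowering it a half step gives F. bIII is a major triad on the lowered third degree, borrowed from the parallel minor.
So the chord is F-A-C, a major triad.

F A C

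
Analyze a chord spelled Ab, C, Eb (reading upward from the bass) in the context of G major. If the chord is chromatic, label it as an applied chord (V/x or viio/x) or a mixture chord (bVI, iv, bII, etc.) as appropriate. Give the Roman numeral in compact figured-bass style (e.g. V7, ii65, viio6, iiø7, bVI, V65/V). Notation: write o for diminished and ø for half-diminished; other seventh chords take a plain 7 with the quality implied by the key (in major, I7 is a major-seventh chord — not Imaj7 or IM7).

bII

Stacked in thirds the chord is Ab-C-Eb: a major triad on Ab.
Ab is the lowered second degree of G major (diatonic 2 would be A). This is the Neapolitan chord — a major triad on the lowered second degree.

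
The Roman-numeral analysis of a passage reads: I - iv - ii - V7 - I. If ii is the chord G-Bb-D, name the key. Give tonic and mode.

F major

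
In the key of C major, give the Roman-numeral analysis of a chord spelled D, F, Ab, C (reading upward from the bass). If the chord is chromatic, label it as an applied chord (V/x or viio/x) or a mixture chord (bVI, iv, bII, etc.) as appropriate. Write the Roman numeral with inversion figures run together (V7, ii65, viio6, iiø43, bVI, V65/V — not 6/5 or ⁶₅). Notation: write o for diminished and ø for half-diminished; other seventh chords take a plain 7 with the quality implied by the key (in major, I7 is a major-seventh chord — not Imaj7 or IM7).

iiø7

Stacked in thirds the chord is D-F-Ab-C: a half-diminished seventh chord on D.
D is the second degree of C major. This is the half-diminished supertonic seventh, borrowed from the parallel minor.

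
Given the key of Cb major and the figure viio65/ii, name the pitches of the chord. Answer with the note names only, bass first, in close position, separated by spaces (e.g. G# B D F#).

Eb Gb Bbb C

viio65/ii is a secondary leading-tone chord. The target ii is Db in Cb major; the applied chord is rooted a semitone below, on C.
Building a fully diminished seventh chord on C gives C-Eb-Gb-Bbb.
The figured bass 65 indicates first inversion, placing the third (Eb) in the bass: Eb-Gb-Bbb-C.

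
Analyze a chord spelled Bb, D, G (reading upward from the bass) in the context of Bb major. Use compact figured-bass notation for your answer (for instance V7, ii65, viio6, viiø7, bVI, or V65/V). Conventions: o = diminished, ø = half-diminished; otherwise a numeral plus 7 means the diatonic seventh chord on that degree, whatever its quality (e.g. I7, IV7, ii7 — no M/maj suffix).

Stacked in thirds the chord is G-Bb-D: a minor triad on G.
G is scale degree 6 in Bb major, and a minor triad on that degree is written vi.
With Bb in the bass the chord is in first inversion, so the figured bass is 6.

vi6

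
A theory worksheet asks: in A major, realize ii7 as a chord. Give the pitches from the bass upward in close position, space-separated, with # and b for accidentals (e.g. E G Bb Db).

B D F# A

In A major, scale degree 2 is B, and the diatonic chord built there is a minor seventh chord.
That chord is spelled B-D-F#-A.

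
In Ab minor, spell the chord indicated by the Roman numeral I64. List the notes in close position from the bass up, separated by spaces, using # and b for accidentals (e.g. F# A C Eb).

I64 is the major tonic (Picardy third), borrowed from the parallel major. In Ab minor that root is Ab.
So the chord is Ab-C-Eb.
With the 64 figure the chord is in second inversion; from the bass Eb upward in close position it reads Eb-Ab-C.

Eb Ab C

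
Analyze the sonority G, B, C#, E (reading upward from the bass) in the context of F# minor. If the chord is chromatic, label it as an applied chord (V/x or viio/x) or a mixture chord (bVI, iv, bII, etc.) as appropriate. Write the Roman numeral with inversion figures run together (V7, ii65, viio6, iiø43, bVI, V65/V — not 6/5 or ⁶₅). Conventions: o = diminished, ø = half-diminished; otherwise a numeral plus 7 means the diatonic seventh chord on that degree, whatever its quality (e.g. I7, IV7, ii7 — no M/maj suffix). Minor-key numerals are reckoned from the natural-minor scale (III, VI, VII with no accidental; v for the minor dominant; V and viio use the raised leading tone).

viiø43/VI

Stacked in thirds the chord is C#-E-G-B: a half-diminished seventh chord on C#.
C# sits a half step below D (VI in F# minor); a diminished chord there is the applied leading-tone chord of VI.
With G in the bass the chord is in second inversion, so the figured bass is 43.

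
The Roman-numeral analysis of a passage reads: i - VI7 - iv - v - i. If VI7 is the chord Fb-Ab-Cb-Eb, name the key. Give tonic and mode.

Ab minor

VI7 is given as Fb-Ab-Cb-Eb — a major seventh chord with root Fb.
Counting down 5 scale steps from Fb places the tonic on Ab; a major seventh chord on degree 6 is diatonic only in minor.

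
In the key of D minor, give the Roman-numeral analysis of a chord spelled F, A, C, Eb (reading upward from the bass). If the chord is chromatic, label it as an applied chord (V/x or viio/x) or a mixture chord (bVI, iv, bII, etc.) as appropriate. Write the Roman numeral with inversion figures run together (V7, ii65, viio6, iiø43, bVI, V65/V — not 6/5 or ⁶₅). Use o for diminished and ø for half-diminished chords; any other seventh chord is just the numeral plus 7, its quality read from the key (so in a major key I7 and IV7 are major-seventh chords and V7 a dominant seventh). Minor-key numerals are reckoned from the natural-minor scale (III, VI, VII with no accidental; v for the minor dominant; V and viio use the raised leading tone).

V7/VI

Stacked in thirds the chord is F-A-C-Eb: a dominant seventh chord on F.
F is not a diatonic chord root with this quality in D minor, but it lies a perfect fifth above Bb (VI), so the chord functions as an applied dominant of VI.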